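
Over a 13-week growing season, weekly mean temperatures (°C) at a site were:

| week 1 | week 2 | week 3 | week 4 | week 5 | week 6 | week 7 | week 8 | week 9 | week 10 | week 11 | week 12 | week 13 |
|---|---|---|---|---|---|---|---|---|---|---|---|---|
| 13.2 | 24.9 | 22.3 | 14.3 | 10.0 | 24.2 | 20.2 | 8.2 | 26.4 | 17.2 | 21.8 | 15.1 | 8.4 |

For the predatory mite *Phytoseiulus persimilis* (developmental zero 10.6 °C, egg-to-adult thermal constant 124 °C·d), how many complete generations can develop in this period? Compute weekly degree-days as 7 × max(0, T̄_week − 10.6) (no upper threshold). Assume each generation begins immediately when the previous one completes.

5 generations

Weekly DD (7 × max(0, T̄ − 10.6)): 18.2, 100.1, 81.9, 25.9, 0.0, 95.2, 67.2, 0.0, 110.6, 46.2, 78.4, 31.5, 0.0.
Season total = 655.2 DD.
Complete generations = ⌊655.2 / 124⌋ = 5.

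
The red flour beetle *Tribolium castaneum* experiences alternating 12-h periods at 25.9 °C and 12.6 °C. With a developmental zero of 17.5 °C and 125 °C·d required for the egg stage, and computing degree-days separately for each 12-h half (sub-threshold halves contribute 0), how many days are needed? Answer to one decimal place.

29.8 days

Day half: max(0, 25.9 − 17.5) × 0.5 = 8.4 × 0.5 = 4.20 DD.
Night half: max(0, 12.6 − 17.5) × 0.5 = 0.0 × 0.5 = 0.00 DD.
Per 24 h: 4.20 DD/day.
Duration = 125 / 4.20 = 29.762 ≈ 29.8 days.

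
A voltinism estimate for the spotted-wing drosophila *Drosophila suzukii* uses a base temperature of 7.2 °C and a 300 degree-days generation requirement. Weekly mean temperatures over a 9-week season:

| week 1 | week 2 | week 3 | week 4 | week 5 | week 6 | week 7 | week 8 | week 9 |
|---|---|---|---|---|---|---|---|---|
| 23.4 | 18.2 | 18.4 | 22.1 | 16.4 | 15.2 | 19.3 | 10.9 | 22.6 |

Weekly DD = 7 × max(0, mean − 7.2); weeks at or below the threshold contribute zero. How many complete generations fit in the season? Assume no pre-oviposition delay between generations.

Weekly DD (7 × max(0, T̄ − 7.2)): 113.4, 77.0, 78.4, 104.3, 64.4, 56.0, 84.7, 25.9, 107.8.
Season total = 711.9 DD.
Complete generations = ⌊711.9 / 300⌋ = 2.

2 generations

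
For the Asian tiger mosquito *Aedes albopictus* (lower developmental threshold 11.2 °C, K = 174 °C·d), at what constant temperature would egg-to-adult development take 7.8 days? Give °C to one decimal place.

33.5 °C

Required daily accumulation = 174 / 7.8 = 22.308 DD/day.
T = T_base + 22.308 = 11.2 + 22.308 = 33.508 ≈ 33.5 °C.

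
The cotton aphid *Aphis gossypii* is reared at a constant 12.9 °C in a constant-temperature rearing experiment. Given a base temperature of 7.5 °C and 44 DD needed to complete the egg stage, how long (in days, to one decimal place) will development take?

Daily accumulation = 12.9 − 7.5 = 5.4 DD/day.
Duration = 44 / 5.4 = 8.148 ≈ 8.1 days.

8.1 days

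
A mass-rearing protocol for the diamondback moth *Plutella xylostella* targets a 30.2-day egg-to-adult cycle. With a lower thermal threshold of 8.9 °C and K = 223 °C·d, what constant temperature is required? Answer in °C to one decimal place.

Required daily accumulation = 223 / 30.2 = 7.384 DD/day.
T = T_base + 7.384 = 8.9 + 7.384 = 16.284 ≈ 16.3 °C.

16.3 °C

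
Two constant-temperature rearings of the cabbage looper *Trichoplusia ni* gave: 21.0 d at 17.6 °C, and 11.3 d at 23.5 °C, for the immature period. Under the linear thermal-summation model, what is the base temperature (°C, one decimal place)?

Equal thermal constants: D₁(T₁ − T_b) = D₂(T₂ − T_b).
21.0·(17.6 − T_b) = 11.3·(23.5 − T_b)
T_b = (21.0·17.6 − 11.3·23.5) / (21.0 − 11.3) = 104.05 / 9.7 = 10.727 °C ≈ 10.7 °C.

10.7 °C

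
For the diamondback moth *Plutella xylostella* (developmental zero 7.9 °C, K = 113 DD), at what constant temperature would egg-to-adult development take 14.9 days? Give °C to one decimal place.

Required daily accumulation = 113 / 14.9 = 7.584 DD/day.
T = T_base + 7.584 = 7.9 + 7.584 = 15.484 ≈ 15.5 °C.

15.5 °C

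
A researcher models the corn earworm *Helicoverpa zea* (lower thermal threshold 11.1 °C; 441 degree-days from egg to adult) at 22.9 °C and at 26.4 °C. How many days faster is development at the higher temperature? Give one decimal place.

8.5 days

At 22.9 °C: 441 / (22.9 − 11.1) = 441 / 11.8 = 37.373 d.
At 26.4 °C: 441 / (26.4 − 11.1) = 441 / 15.3 = 28.824 d.
Difference = |37.373 − 28.824| = 8.549 ≈ 8.5 days.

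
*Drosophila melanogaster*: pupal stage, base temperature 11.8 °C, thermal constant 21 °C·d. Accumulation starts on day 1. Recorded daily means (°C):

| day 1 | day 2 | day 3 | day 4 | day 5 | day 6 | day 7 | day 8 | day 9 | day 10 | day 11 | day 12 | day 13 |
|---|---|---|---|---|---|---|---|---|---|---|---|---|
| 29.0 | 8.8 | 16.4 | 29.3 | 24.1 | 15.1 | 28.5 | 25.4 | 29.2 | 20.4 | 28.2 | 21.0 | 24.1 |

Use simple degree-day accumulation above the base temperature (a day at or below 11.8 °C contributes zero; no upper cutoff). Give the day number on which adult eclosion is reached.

Daily DD above 11.8 °C: 17.2, 0.0, 4.6, 17.5, 12.3, 3.3, 16.7, 13.6, 17.4, 8.6, 16.4, 9.2, 12.3.
Cumulative: 17.2, 17.2, 21.8, 39.3, 51.6, 54.9, 71.6, 85.2, 102.6, 111.2, 127.6, 136.8, 149.1.
The total first reaches 21 DD on day 3.

day 3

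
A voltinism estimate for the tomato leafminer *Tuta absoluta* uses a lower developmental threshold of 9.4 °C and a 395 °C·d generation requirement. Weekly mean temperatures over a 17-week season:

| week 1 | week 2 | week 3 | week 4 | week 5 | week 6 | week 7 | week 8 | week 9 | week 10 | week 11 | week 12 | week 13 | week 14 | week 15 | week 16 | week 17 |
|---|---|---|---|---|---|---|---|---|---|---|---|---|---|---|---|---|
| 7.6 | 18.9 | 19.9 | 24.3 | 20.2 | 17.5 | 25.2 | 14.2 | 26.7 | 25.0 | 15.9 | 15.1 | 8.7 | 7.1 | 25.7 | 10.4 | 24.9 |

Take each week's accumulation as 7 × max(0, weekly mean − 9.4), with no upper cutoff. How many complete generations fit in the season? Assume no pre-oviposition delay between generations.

2 generations

Weekly DD (7 × max(0, T̄ − 9.4)): 0.0, 66.5, 73.5, 104.3, 75.6, 56.7, 110.6, 33.6, 121.1, 109.2, 45.5, 39.9, 0.0, 0.0, 114.1, 7.0, 108.5.
Season total = 1066.1 DD.
Complete generations = ⌊1066.1 / 395⌋ = 2.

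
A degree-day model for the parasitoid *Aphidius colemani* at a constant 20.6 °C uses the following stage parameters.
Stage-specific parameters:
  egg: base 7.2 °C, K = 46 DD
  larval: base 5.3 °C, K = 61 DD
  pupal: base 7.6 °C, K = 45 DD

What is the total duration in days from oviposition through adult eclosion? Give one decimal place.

10.9 days

egg: 46 / (20.6 − 7.2) = 46 / 13.4 = 3.433 d.
larval: 61 / (20.6 − 5.3) = 61 / 15.3 = 3.987 d.
pupal: 45 / (20.6 − 7.6) = 45 / 13.0 = 3.462 d.
Sum = 10.881 ≈ 10.9 days.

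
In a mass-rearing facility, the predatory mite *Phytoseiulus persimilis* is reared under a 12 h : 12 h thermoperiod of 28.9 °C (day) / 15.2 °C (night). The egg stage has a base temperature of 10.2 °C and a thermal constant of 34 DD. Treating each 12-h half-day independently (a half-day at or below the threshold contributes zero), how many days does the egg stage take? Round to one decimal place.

2.9 days

Day half: max(0, 28.9 − 10.2) × 0.5 = 18.7 × 0.5 = 9.35 DD.
Night half: max(0, 15.2 − 10.2) × 0.5 = 5.0 × 0.5 = 2.50 DD.
Per 24 h: 11.85 DD/day.
Duration = 34 / 11.85 = 2.869 ≈ 2.9 days.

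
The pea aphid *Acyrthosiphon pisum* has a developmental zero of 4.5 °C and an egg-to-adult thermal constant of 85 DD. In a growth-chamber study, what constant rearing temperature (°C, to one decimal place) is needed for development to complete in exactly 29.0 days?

7.4 °C

Required daily accumulation = 85 / 29.0 = 2.931 DD/day.
T = T_base + 2.931 = 4.5 + 2.931 = 7.431 ≈ 7.4 °C.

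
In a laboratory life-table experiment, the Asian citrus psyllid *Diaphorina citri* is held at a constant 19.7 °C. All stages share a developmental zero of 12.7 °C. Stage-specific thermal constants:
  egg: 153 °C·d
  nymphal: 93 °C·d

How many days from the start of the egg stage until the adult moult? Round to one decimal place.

Daily accumulation at 19.7 °C = 19.7 − 12.7 = 7.0 DD/day.
Total K = 153 + 93 = 246 DD.
Total duration = 246 / 7.0 = 35.143 ≈ 35.1 days.

35.1 days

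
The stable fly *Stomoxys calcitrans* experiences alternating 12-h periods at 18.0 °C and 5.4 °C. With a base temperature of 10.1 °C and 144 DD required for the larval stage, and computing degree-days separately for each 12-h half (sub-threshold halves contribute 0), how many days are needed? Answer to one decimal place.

Day half: max(0, 18.0 − 10.1) × 0.5 = 7.9 × 0.5 = 3.95 DD.
Night half: max(0, 5.4 − 10.1) × 0.5 = 0.0 × 0.5 = 0.00 DD.
Per 24 h: 3.95 DD/day.
Duration = 144 / 3.95 = 36.456 ≈ 36.5 days.

36.5 days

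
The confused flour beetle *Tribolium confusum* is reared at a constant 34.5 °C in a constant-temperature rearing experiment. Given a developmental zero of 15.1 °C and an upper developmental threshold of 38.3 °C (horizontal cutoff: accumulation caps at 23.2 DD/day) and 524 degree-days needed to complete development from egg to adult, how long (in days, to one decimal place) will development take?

27.0 days

Daily accumulation = 34.5 − 15.1 = 19.4 DD/day.
Duration = 524 / 19.4 = 27.010 ≈ 27.0 days.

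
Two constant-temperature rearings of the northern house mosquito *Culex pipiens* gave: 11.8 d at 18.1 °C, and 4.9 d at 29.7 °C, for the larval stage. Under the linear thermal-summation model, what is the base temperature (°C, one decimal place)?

Under the model K = D·(T − T_b), so D₁·(T₁ − T_b) = D₂·(T₂ − T_b).
11.8·(18.1 − T_b) = 4.9·(29.7 − T_b)
T_b = (11.8·18.1 − 4.9·29.7) / (11.8 − 4.9) = 68.05 / 6.9 = 9.862 °C ≈ 9.9 °C.

9.9 °C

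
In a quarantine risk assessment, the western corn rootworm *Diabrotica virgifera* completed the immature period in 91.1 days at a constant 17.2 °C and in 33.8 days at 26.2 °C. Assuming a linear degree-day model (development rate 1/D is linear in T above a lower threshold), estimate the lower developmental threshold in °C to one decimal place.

Linear rate model ⇒ the product D·(T − T_b) is constant across temperatures.
91.1·(17.2 − T_b) = 33.8·(26.2 − T_b)
T_b = (91.1·17.2 − 33.8·26.2) / (91.1 − 33.8) = 681.36 / 57.3 = 11.891 °C ≈ 11.9 °C.

11.9 °C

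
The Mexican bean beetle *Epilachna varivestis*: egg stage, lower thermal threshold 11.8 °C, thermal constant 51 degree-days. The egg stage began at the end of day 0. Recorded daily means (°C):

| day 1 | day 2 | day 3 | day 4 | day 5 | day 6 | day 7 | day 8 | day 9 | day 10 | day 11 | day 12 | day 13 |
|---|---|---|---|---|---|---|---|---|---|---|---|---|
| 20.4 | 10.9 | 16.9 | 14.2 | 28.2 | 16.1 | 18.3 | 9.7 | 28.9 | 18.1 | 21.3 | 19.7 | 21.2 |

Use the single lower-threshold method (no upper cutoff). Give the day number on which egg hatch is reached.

Daily DD above 11.8 °C: 8.6, 0.0, 5.1, 2.4, 16.4, 4.3, 6.5, 0.0, 17.1, 6.3, 9.5, 7.9, 9.4.
Cumulative: 8.6, 8.6, 13.7, 16.1, 32.5, 36.8, 43.3, 43.3, 60.4, 66.7, 76.2, 84.1, 93.5.
The total first reaches 51 DD on day 9.

day 9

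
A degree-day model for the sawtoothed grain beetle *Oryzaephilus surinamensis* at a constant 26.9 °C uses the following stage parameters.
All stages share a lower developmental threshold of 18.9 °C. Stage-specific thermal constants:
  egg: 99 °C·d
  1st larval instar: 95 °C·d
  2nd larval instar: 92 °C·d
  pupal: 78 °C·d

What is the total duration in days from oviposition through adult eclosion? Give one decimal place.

45.5 days

Daily accumulation at 26.9 °C = 26.9 − 18.9 = 8.0 DD/day.
Total K = 99 + 95 + 92 + 78 = 364 DD.
Total duration = 364 / 8.0 = 45.500 ≈ 45.5 days.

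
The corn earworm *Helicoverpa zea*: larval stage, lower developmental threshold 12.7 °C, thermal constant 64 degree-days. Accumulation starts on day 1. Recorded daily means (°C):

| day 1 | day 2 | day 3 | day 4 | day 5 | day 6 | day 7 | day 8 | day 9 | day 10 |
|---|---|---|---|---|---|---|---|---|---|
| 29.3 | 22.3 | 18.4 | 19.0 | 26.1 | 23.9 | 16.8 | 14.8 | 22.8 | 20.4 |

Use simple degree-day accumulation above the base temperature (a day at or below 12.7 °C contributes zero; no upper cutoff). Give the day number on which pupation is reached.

Daily DD above 12.7 °C: 16.6, 9.6, 5.7, 6.3, 13.4, 11.2, 4.1, 2.1, 10.1, 7.7.
Cumulative: 16.6, 26.2, 31.9, 38.2, 51.6, 62.8, 66.9, 69.0, 79.1, 86.8.
The total first reaches 64 DD on day 7.

day 7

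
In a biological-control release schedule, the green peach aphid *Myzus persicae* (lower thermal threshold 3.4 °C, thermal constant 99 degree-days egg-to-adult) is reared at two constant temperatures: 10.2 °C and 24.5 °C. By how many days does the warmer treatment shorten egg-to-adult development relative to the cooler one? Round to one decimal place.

9.9 days

At 10.2 °C: 99 / (10.2 − 3.4) = 99 / 6.8 = 14.559 d.
At 24.5 °C: 99 / (24.5 − 3.4) = 99 / 21.1 = 4.692 d.
Difference = |14.559 − 4.692| = 9.867 ≈ 9.9 days.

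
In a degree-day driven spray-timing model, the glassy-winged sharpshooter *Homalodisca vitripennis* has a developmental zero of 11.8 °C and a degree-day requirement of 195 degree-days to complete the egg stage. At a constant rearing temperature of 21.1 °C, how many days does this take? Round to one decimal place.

Daily accumulation = 21.1 − 11.8 = 9.3 DD/day.
Duration = 195 / 9.3 = 20.968 ≈ 21.0 days.

21.0 days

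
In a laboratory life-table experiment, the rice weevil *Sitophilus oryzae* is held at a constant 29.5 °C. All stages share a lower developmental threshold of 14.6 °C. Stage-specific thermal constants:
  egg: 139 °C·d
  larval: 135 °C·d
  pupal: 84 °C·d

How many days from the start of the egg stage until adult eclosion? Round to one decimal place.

24.0 days

Daily accumulation at 29.5 °C = 29.5 − 14.6 = 14.9 DD/day.
Total K = 139 + 135 + 84 = 358 DD.
Total duration = 358 / 14.9 = 24.027 ≈ 24.0 days.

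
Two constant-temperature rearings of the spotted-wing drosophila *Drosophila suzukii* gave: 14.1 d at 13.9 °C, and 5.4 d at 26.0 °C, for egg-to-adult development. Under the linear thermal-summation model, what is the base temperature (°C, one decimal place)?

Equal thermal constants: D₁(T₁ − T_b) = D₂(T₂ − T_b).
14.1·(13.9 − T_b) = 5.4·(26.0 − T_b)
T_b = (14.1·13.9 − 5.4·26.0) / (14.1 − 5.4) = 55.59 / 8.7 = 6.390 °C ≈ 6.4 °C.

6.4 °C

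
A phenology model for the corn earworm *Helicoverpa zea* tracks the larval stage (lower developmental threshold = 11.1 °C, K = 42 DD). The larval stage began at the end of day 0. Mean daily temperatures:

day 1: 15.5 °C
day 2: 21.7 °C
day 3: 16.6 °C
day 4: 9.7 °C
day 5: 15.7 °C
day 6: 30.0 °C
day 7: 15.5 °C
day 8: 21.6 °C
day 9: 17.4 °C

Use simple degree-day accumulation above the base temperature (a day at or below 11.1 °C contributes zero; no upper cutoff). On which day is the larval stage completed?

Daily DD above 11.1 °C: 4.4, 10.6, 5.5, 0.0, 4.6, 18.9, 4.4, 10.5, 6.3.
Cumulative: 4.4, 15.0, 20.5, 20.5, 25.1, 44.0, 48.4, 58.9, 65.2.
The total first reaches 42 DD on day 6.

day 6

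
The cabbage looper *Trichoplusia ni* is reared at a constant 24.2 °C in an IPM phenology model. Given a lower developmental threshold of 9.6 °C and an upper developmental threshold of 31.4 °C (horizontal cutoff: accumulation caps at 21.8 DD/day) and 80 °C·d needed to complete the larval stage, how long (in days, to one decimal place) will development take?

5.5 days

Daily accumulation = 24.2 − 9.6 = 14.6 DD/day.
Duration = 80 / 14.6 = 5.479 ≈ 5.5 days.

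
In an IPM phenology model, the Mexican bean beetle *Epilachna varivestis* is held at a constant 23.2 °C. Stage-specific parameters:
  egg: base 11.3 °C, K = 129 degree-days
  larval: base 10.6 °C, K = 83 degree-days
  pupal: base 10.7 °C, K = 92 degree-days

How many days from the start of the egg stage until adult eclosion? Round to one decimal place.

24.8 days

egg: 129 / (23.2 − 11.3) = 129 / 11.9 = 10.840 d.
larval: 83 / (23.2 − 10.6) = 83 / 12.6 = 6.587 d.
pupal: 92 / (23.2 − 10.7) = 92 / 12.5 = 7.360 d.
Sum = 24.788 ≈ 24.8 days.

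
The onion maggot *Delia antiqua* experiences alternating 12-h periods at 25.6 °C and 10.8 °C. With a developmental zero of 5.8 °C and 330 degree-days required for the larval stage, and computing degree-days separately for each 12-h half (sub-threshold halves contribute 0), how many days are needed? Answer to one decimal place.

Day half: max(0, 25.6 − 5.8) × 0.5 = 19.8 × 0.5 = 9.90 DD.
Night half: max(0, 10.8 − 5.8) × 0.5 = 5.0 × 0.5 = 2.50 DD.
Per 24 h: 12.40 DD/day.
Duration = 330 / 12.40 = 26.613 ≈ 26.6 days.

26.6 days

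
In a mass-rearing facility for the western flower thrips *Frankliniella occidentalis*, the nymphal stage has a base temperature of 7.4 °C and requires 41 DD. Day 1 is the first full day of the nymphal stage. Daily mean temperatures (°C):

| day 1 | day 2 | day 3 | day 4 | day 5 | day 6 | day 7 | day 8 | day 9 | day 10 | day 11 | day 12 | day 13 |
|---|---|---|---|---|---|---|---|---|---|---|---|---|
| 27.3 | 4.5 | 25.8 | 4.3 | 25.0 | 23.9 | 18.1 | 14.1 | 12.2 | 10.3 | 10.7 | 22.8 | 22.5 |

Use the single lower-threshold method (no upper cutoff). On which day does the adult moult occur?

Daily DD above 7.4 °C: 19.9, 0.0, 18.4, 0.0, 17.6, 16.5, 10.7, 6.7, 4.8, 2.9, 3.3, 15.4, 15.1.
Cumulative: 19.9, 19.9, 38.3, 38.3, 55.9, 72.4, 83.1, 89.8, 94.6, 97.5, 100.8, 116.2, 131.3.
The total first reaches 41 DD on day 5.

day 5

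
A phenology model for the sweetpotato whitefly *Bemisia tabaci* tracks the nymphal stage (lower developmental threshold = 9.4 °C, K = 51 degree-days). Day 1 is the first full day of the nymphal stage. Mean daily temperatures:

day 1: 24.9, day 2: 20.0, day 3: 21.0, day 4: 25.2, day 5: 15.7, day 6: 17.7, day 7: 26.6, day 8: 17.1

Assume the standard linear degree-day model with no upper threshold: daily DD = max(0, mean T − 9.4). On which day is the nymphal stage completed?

Daily DD above 9.4 °C: 15.5, 10.6, 11.6, 15.8, 6.3, 8.3, 17.2, 7.7.
Cumulative: 15.5, 26.1, 37.7, 53.5, 59.8, 68.1, 85.3, 93.0.
The total first reaches 51 DD on day 4.

day 4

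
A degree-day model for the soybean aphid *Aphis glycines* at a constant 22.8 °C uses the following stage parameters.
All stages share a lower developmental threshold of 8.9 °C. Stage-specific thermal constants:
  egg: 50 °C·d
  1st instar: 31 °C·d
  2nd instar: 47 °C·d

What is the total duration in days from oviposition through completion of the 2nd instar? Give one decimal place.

Daily accumulation at 22.8 °C = 22.8 − 8.9 = 13.9 DD/day.
Total K = 50 + 31 + 47 = 128 DD.
Total duration = 128 / 13.9 = 9.209 ≈ 9.2 days.

9.2 days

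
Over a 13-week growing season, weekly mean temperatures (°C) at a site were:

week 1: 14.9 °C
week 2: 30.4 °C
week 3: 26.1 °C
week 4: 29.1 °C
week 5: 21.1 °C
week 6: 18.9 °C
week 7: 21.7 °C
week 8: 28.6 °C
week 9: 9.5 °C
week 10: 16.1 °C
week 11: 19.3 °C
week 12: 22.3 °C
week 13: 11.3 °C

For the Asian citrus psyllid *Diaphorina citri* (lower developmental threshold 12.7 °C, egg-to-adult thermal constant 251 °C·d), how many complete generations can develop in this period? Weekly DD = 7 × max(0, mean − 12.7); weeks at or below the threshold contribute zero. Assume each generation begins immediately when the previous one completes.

Weekly DD (7 × max(0, T̄ − 12.7)): 15.4, 123.9, 93.8, 114.8, 58.8, 43.4, 63.0, 111.3, 0.0, 23.8, 46.2, 67.2, 0.0.
Season total = 761.6 DD.
Complete generations = ⌊761.6 / 251⌋ = 3.

3 generations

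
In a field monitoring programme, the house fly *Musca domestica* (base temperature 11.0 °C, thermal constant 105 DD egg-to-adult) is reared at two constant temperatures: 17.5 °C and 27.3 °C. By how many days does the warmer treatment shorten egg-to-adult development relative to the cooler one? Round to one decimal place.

At 17.5 °C: 105 / (17.5 − 11.0) = 105 / 6.5 = 16.154 d.
At 27.3 °C: 105 / (27.3 − 11.0) = 105 / 16.3 = 6.442 d.
Difference = |16.154 − 6.442| = 9.712 ≈ 9.7 days.

9.7 days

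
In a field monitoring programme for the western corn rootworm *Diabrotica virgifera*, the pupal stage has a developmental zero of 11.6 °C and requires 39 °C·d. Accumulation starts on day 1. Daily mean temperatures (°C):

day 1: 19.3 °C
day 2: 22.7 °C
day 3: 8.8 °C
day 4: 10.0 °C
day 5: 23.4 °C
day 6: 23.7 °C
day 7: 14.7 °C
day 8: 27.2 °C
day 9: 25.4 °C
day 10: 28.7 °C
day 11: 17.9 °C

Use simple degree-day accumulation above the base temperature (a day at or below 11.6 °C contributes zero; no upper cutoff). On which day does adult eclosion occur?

Daily DD above 11.6 °C: 7.7, 11.1, 0.0, 0.0, 11.8, 12.1, 3.1, 15.6, 13.8, 17.1, 6.3.
Cumulative: 7.7, 18.8, 18.8, 18.8, 30.6, 42.7, 45.8, 61.4, 75.2, 92.3, 98.6.
The total first reaches 39 DD on day 6.

day 6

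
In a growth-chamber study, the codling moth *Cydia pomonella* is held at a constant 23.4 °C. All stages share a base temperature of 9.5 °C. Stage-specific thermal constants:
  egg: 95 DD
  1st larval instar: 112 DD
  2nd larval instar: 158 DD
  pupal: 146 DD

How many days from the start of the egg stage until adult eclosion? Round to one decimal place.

36.8 days

Daily accumulation at 23.4 °C = 23.4 − 9.5 = 13.9 DD/day.
Total K = 95 + 112 + 158 + 146 = 511 DD.
Total duration = 511 / 13.9 = 36.763 ≈ 36.8 days.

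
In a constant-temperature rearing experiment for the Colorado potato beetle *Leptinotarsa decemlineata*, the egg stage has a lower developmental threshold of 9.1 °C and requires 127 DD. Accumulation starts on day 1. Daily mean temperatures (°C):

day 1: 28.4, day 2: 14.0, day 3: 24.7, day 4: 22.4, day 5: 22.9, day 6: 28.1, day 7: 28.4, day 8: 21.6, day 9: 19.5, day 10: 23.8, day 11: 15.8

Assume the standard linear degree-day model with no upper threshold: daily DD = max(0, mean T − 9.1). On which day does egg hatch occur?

day 9

Daily DD above 9.1 °C: 19.3, 4.9, 15.6, 13.3, 13.8, 19.0, 19.3, 12.5, 10.4, 14.7, 6.7.
Cumulative: 19.3, 24.2, 39.8, 53.1, 66.9, 85.9, 105.2, 117.7, 128.1, 142.8, 149.5.
The total first reaches 127 DD on day 9.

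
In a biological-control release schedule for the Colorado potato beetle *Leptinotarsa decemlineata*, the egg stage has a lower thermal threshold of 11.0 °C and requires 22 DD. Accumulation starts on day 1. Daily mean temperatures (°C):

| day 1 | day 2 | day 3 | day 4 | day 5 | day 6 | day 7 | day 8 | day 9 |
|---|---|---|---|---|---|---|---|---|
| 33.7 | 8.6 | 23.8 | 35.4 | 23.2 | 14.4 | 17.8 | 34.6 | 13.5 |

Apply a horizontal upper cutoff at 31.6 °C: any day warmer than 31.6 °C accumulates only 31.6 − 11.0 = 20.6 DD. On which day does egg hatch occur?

day 3

Daily DD above 11.0 °C (capped at 20.6): 20.6, 0.0, 12.8, 20.6, 12.2, 3.4, 6.8, 20.6, 2.5.
Cumulative: 20.6, 20.6, 33.4, 54.0, 66.2, 69.6, 76.4, 97.0, 99.5.
The total first reaches 22 DD on day 3.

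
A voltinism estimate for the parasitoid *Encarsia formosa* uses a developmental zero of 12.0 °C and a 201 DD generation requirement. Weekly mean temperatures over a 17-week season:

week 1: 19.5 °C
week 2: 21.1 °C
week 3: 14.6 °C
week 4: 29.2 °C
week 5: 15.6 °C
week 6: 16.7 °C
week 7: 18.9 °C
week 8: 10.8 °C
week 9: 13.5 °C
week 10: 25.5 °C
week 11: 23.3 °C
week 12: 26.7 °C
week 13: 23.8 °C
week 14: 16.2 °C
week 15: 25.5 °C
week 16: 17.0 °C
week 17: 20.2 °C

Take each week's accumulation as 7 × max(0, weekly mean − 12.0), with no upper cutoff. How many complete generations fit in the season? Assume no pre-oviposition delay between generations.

Weekly DD (7 × max(0, T̄ − 12.0)): 52.5, 63.7, 18.2, 120.4, 25.2, 32.9, 48.3, 0.0, 10.5, 94.5, 79.1, 102.9, 82.6, 29.4, 94.5, 35.0, 57.4.
Season total = 947.1 DD.
Complete generations = ⌊947.1 / 201⌋ = 4.

4 generations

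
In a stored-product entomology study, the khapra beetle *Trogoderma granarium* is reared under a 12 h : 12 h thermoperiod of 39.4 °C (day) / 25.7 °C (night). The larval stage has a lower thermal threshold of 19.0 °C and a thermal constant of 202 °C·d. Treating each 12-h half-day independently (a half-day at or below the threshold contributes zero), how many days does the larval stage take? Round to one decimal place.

14.9 days

Day half: max(0, 39.4 − 19.0) × 0.5 = 20.4 × 0.5 = 10.20 DD.
Night half: max(0, 25.7 − 19.0) × 0.5 = 6.7 × 0.5 = 3.35 DD.
Per 24 h: 13.55 DD/day.
Duration = 202 / 13.55 = 14.908 ≈ 14.9 days.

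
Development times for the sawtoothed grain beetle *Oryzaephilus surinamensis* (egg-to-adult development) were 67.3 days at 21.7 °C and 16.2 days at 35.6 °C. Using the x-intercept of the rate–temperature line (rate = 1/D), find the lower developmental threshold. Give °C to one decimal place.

17.3 °C

Linear rate model ⇒ the product D·(T − T_b) is constant across temperatures.
67.3·(21.7 − T_b) = 16.2·(35.6 − T_b)
T_b = (67.3·21.7 − 16.2·35.6) / (67.3 − 16.2) = 883.69 / 51.1 = 17.293 °C ≈ 17.3 °C.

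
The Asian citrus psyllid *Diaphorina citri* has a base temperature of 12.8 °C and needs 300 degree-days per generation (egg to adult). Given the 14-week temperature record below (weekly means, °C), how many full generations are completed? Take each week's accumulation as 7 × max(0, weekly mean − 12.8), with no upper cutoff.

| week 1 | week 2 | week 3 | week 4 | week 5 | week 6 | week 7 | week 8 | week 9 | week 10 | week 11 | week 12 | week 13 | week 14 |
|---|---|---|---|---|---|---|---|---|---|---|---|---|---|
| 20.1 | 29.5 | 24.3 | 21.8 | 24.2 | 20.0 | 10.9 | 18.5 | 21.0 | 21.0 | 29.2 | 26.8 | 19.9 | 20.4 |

Weekly DD (7 × max(0, T̄ − 12.8)): 51.1, 116.9, 80.5, 63.0, 79.8, 50.4, 0.0, 39.9, 57.4, 57.4, 114.8, 98.0, 49.7, 53.2.
Season total = 912.1 DD.
Complete generations = ⌊912.1 / 300⌋ = 3.

3 generations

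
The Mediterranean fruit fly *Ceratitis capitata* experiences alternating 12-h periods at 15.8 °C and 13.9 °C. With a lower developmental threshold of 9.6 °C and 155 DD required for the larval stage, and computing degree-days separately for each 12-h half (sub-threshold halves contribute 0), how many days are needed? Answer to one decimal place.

Day half: max(0, 15.8 − 9.6) × 0.5 = 6.2 × 0.5 = 3.10 DD.
Night half: max(0, 13.9 − 9.6) × 0.5 = 4.3 × 0.5 = 2.15 DD.
Per 24 h: 5.25 DD/day.
Duration = 155 / 5.25 = 29.524 ≈ 29.5 days.

29.5 days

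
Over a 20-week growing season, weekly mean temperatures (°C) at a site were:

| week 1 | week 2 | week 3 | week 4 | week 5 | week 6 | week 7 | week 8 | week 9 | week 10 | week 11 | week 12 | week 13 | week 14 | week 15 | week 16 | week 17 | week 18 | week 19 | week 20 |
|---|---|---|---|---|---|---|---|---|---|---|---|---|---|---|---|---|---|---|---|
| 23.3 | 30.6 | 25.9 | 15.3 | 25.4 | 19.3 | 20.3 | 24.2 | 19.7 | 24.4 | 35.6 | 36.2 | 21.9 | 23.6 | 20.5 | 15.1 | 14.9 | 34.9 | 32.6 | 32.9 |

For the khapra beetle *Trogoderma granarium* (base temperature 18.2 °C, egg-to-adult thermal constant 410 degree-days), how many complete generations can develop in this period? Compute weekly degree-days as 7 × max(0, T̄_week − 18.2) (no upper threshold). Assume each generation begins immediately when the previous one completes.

Weekly DD (7 × max(0, T̄ − 18.2)): 35.7, 86.8, 53.9, 0.0, 50.4, 7.7, 14.7, 42.0, 10.5, 43.4, 121.8, 126.0, 25.9, 37.8, 16.1, 0.0, 0.0, 116.9, 100.8, 102.9.
Season total = 993.3 DD.
Complete generations = ⌊993.3 / 410⌋ = 2.

2 generations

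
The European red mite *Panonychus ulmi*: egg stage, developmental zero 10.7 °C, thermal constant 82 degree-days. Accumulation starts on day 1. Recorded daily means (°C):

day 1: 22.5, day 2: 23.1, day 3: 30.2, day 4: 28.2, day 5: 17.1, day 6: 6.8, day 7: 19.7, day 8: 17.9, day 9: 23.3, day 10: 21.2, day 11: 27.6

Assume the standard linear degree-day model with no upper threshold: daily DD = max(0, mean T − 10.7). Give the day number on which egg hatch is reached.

day 8

Daily DD above 10.7 °C: 11.8, 12.4, 19.5, 17.5, 6.4, 0.0, 9.0, 7.2, 12.6, 10.5, 16.9.
Cumulative: 11.8, 24.2, 43.7, 61.2, 67.6, 67.6, 76.6, 83.8, 96.4, 106.9, 123.8.
The total first reaches 82 DD on day 8.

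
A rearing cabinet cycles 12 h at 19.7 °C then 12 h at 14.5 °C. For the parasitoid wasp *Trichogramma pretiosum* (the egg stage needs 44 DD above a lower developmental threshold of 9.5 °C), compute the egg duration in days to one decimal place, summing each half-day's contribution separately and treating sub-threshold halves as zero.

5.8 days

Day half: max(0, 19.7 − 9.5) × 0.5 = 10.2 × 0.5 = 5.10 DD.
Night half: max(0, 14.5 − 9.5) × 0.5 = 5.0 × 0.5 = 2.50 DD.
Per 24 h: 7.60 DD/day.
Duration = 44 / 7.60 = 5.789 ≈ 5.8 days.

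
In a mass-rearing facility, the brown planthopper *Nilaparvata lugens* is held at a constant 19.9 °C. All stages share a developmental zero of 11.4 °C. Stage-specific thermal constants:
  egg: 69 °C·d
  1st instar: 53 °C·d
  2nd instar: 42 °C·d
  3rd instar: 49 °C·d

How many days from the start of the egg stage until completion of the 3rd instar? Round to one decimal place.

Daily accumulation at 19.9 °C = 19.9 − 11.4 = 8.5 DD/day.
Total K = 69 + 53 + 42 + 49 = 213 DD.
Total duration = 213 / 8.5 = 25.059 ≈ 25.1 days.

25.1 days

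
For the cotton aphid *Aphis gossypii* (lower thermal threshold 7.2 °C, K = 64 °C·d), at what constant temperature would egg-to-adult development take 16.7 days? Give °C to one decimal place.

Required daily accumulation = 64 / 16.7 = 3.832 DD/day.
T = T_base + 3.832 = 7.2 + 3.832 = 11.032 ≈ 11.0 °C.

11.0 °C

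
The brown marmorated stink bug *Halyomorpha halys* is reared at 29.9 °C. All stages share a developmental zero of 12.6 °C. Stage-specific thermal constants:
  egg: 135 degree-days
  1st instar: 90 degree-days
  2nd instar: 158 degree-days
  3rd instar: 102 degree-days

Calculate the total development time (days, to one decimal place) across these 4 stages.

Daily accumulation at 29.9 °C = 29.9 − 12.6 = 17.3 DD/day.
Total K = 135 + 90 + 158 + 102 = 485 DD.
Total duration = 485 / 17.3 = 28.035 ≈ 28.0 days.

28.0 days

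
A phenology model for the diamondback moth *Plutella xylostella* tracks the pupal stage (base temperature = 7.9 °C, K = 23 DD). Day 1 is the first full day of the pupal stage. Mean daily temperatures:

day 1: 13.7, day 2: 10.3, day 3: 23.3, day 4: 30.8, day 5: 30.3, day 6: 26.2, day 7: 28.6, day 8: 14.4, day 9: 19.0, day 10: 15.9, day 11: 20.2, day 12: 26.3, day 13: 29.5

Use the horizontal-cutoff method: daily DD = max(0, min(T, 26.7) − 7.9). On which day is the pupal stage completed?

day 3

Daily DD above 7.9 °C (capped at 18.8): 5.8, 2.4, 15.4, 18.8, 18.8, 18.3, 18.8, 6.5, 11.1, 8.0, 12.3, 18.4, 18.8.
Cumulative: 5.8, 8.2, 23.6, 42.4, 61.2, 79.5, 98.3, 104.8, 115.9, 123.9, 136.2, 154.6, 173.4.
The total first reaches 23 DD on day 3.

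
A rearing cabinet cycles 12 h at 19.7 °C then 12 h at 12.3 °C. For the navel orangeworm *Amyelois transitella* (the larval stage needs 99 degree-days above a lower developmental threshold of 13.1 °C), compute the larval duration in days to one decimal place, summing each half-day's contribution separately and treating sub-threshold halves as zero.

30.0 days

Day half: max(0, 19.7 − 13.1) × 0.5 = 6.6 × 0.5 = 3.30 DD.
Night half: max(0, 12.3 − 13.1) × 0.5 = 0.0 × 0.5 = 0.00 DD.
Per 24 h: 3.30 DD/day.
Duration = 99 / 3.30 = 30.000 ≈ 30.0 days.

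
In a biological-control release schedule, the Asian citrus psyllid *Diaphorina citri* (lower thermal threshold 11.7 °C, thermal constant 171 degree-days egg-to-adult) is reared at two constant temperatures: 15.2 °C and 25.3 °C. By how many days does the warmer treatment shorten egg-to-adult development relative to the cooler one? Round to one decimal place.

36.3 days

At 15.2 °C: 171 / (15.2 − 11.7) = 171 / 3.5 = 48.857 d.
At 25.3 °C: 171 / (25.3 − 11.7) = 171 / 13.6 = 12.574 d.
Difference = |48.857 − 12.574| = 36.284 ≈ 36.3 days.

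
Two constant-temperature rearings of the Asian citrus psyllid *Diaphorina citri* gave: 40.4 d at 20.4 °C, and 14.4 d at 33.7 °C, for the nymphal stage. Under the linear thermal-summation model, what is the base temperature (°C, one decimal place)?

Linear rate model ⇒ the product D·(T − T_b) is constant across temperatures.
40.4·(20.4 − T_b) = 14.4·(33.7 − T_b)
T_b = (40.4·20.4 − 14.4·33.7) / (40.4 − 14.4) = 338.88 / 26.0 = 13.034 °C ≈ 13.0 °C.

13.0 °C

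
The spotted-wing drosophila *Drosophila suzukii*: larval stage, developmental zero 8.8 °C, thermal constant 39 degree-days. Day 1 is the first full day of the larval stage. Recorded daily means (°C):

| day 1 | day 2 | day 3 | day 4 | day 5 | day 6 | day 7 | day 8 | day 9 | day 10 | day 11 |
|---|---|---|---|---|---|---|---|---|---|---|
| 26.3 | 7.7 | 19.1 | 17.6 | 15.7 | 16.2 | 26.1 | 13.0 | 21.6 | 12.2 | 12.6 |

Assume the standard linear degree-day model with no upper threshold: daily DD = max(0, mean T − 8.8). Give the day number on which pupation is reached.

Daily DD above 8.8 °C: 17.5, 0.0, 10.3, 8.8, 6.9, 7.4, 17.3, 4.2, 12.8, 3.4, 3.8.
Cumulative: 17.5, 17.5, 27.8, 36.6, 43.5, 50.9, 68.2, 72.4, 85.2, 88.6, 92.4.
The total first reaches 39 DD on day 5.

day 5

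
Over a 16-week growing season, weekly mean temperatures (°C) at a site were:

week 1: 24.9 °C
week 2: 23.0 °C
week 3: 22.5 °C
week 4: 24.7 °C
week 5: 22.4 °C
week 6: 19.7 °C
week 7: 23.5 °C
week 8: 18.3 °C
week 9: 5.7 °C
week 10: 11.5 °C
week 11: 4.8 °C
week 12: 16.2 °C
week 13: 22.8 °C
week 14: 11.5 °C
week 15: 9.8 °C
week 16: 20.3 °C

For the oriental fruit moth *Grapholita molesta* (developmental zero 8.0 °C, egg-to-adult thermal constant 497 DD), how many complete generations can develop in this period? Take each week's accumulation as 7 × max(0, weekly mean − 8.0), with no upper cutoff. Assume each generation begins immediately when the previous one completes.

Weekly DD (7 × max(0, T̄ − 8.0)): 118.3, 105.0, 101.5, 116.9, 100.8, 81.9, 108.5, 72.1, 0.0, 24.5, 0.0, 57.4, 103.6, 24.5, 12.6, 86.1.
Season total = 1113.7 DD.
Complete generations = ⌊1113.7 / 497⌋ = 2.

2 generations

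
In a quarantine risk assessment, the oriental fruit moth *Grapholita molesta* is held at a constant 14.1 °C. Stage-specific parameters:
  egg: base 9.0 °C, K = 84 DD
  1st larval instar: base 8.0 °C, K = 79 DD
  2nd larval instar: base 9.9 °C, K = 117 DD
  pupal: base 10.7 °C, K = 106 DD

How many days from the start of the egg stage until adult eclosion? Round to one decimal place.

88.5 days

egg: 84 / (14.1 − 9.0) = 84 / 5.1 = 16.471 d.
1st larval instar: 79 / (14.1 − 8.0) = 79 / 6.1 = 12.951 d.
2nd larval instar: 117 / (14.1 − 9.9) = 117 / 4.2 = 27.857 d.
pupal: 106 / (14.1 − 10.7) = 106 / 3.4 = 31.176 d.
Sum = 88.455 ≈ 88.5 days.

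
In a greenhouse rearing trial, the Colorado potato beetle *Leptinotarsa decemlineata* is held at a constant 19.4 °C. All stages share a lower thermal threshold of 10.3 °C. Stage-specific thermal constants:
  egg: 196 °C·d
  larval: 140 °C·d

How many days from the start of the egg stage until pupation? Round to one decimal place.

36.9 days

Daily accumulation at 19.4 °C = 19.4 − 10.3 = 9.1 DD/day.
Total K = 196 + 140 = 336 DD.
Total duration = 336 / 9.1 = 36.923 ≈ 36.9 days.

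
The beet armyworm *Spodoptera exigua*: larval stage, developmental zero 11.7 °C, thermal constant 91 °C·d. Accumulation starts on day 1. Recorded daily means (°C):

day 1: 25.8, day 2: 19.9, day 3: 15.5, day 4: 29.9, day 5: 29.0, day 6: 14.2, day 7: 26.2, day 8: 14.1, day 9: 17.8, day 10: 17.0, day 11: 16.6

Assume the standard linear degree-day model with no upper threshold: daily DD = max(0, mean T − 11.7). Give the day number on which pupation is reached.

Daily DD above 11.7 °C: 14.1, 8.2, 3.8, 18.2, 17.3, 2.5, 14.5, 2.4, 6.1, 5.3, 4.9.
Cumulative: 14.1, 22.3, 26.1, 44.3, 61.6, 64.1, 78.6, 81.0, 87.1, 92.4, 97.3.
The total first reaches 91 DD on day 10.

day 10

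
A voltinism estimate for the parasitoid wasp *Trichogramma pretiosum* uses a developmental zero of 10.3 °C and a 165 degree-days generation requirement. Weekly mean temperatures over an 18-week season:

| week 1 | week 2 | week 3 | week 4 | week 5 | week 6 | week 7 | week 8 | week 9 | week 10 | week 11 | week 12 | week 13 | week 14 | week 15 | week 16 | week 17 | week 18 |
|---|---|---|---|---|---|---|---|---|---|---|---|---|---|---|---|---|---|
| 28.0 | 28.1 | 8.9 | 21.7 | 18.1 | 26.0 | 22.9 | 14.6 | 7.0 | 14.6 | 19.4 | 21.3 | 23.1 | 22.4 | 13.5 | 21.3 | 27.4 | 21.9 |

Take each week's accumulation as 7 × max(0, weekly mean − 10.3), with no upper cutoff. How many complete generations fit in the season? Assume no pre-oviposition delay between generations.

Weekly DD (7 × max(0, T̄ − 10.3)): 123.9, 124.6, 0.0, 79.8, 54.6, 109.9, 88.2, 30.1, 0.0, 30.1, 63.7, 77.0, 89.6, 84.7, 22.4, 77.0, 119.7, 81.2.
Season total = 1256.5 DD.
Complete generations = ⌊1256.5 / 165⌋ = 7.

7 generations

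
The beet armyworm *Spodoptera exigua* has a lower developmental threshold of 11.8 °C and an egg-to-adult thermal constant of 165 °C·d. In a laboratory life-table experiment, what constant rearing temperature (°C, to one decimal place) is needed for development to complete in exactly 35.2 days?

16.5 °C

Required daily accumulation = 165 / 35.2 = 4.688 DD/day.
T = T_base + 4.688 = 11.8 + 4.688 = 16.488 ≈ 16.5 °C.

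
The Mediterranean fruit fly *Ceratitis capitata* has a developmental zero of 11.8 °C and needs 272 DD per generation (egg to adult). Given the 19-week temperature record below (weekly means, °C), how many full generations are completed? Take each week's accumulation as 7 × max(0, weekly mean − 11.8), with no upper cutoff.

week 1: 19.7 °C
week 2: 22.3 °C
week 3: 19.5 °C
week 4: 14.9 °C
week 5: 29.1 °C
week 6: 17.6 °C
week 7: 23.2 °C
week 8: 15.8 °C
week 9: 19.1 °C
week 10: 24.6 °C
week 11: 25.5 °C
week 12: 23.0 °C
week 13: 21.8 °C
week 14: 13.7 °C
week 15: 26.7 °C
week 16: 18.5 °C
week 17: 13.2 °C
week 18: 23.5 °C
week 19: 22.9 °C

4 generations

Weekly DD (7 × max(0, T̄ − 11.8)): 55.3, 73.5, 53.9, 21.7, 121.1, 40.6, 79.8, 28.0, 51.1, 89.6, 95.9, 78.4, 70.0, 13.3, 104.3, 46.9, 9.8, 81.9, 77.7.
Season total = 1192.8 DD.
Complete generations = ⌊1192.8 / 272⌋ = 4.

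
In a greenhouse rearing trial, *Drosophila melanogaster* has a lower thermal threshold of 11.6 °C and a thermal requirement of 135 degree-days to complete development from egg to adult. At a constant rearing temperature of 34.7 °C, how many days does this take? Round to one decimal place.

Daily accumulation = 34.7 − 11.6 = 23.1 DD/day.
Duration = 135 / 23.1 = 5.844 ≈ 5.8 days.

5.8 days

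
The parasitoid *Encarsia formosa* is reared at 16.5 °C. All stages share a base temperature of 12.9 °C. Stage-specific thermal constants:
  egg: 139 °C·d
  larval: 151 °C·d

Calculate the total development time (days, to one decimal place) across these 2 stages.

80.6 days

Daily accumulation at 16.5 °C = 16.5 − 12.9 = 3.6 DD/day.
Total K = 139 + 151 = 290 DD.
Total duration = 290 / 3.6 = 80.556 ≈ 80.6 days.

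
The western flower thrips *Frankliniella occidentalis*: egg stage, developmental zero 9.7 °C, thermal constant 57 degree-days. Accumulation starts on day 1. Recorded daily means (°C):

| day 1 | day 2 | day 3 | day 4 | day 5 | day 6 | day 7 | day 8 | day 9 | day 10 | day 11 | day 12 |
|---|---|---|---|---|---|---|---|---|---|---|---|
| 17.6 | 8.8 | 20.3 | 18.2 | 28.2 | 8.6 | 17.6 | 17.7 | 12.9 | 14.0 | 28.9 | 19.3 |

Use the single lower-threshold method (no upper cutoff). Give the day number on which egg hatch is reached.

Daily DD above 9.7 °C: 7.9, 0.0, 10.6, 8.5, 18.5, 0.0, 7.9, 8.0, 3.2, 4.3, 19.2, 9.6.
Cumulative: 7.9, 7.9, 18.5, 27.0, 45.5, 45.5, 53.4, 61.4, 64.6, 68.9, 88.1, 97.7.
The total first reaches 57 DD on day 8.

day 8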